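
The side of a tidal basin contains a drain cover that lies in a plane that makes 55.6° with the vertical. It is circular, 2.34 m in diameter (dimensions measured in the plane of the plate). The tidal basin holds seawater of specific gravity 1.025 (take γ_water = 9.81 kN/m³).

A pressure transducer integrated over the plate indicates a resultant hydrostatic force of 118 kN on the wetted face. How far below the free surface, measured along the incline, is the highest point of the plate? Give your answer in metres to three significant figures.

γ = 1.025 × 9.81 = 10.05525 kN/m³.
A = π(1.17)² = 4.30053 m².
From F = γ·h_c·A, the centroid depth is h_c = 118/(10.05525 × 4.30053) = 2.72877 m.
The plate makes 55.6° with the vertical, i.e. θ = 90° − 55.6° = 34.4° to the horizontal. Measuring y along the incline from the free-surface line, vertical depth h = y·sinθ with sinθ = 0.564967.
Along the incline, y_c = h_c/sinθ = 2.72877/0.564967 = 4.82996 m.
The centroid is at the centre, 1.17 m below the top of the plate, so the highest point sits at y_top = 4.82996 − 1.17 = 3.65996 m along the incline.

y_top ≈ 3.66 m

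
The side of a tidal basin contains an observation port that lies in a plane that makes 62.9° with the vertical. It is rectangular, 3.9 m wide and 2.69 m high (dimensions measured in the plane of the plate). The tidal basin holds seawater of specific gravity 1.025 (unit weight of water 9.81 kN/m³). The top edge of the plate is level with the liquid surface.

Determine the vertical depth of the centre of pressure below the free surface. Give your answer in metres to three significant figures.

γ = 1.025 × 9.81 = 10.05525 kN/m³.
The plate makes 62.9° with the vertical, i.e. θ = 90° − 62.9° = 27.1° to the horizontal. Measuring y along the incline from the free-surface line, vertical depth h = y·sinθ with sinθ = 0.455545.
The centroid lies 2.69/2 = 1.345 m below the top edge, so y_c = 1.345 m and h_c = 1.345 × 0.455545 = 0.612708 m.
A = 3.9 × 2.69 = 10.491 m².
Resultant F = γ·h_c·A = 10.05525 × 0.612708 × 10.491 = 64.6343 kN.
I_c = b·h³/12 = 3.9 × 2.69³/12 = 6.32616 m⁴.
Centre of pressure: y_p = y_c + I_c/(y_c·A) = 1.345 + 6.32616/(1.345 × 10.491) = 1.345 + 0.448333 = 1.79333 m along the plane.
Vertically, h_p = y_p·sinθ = 1.79333 × 0.455545 = 0.816943 m.

h_p = 0.817 m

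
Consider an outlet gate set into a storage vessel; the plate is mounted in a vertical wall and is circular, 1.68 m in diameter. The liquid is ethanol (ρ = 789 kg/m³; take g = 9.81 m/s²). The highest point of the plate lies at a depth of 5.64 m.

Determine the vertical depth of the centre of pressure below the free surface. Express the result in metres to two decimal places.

γ = ρg = 789 × 9.81 / 1000 = 7.74009 kN/m³.
The centroid is at the centre, 0.84 m below the top of the plate, so the centroid depth is h_c = 5.64 + 0.84 = 6.48 m.
A = π(0.84)² = 2.21671 m².
Resultant F = γ·h_c·A = 7.74009 × 6.48 × 2.21671 = 111.181 kN.
I_c = πr⁴/4 = π × 0.84⁴/4 = 0.391027 m⁴.
Centre of pressure: y_p = y_c + I_c/(y_c·A) = 6.48 + 0.391027/(6.48 × 2.21671) = 6.48 + 0.0272222 = 6.50722 m along the plane.

h_p = 6.51 m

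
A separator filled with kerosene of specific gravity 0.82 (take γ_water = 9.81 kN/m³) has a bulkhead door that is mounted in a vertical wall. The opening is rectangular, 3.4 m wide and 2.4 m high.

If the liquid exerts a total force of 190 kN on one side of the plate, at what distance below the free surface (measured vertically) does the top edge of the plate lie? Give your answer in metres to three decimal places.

d_top ≈ 1.695 m

γ = 0.82 × 9.81 = 8.0442 kN/m³.
A = 3.4 × 2.4 = 8.16 m².
From F = γ·h_c·A, the centroid depth is h_c = 190/(8.0442 × 8.16) = 2.89455 m.
The centroid lies 2.4/2 = 1.2 m below the top edge, so the top edge sits at h_top = 2.89455 − 1.2 = 1.69455 m below the surface.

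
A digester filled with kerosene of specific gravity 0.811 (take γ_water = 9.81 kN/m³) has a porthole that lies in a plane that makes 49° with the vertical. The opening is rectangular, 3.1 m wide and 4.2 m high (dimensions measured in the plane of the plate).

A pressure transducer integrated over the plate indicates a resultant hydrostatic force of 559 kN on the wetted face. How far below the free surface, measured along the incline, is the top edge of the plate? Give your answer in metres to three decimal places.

γ = 0.811 × 9.81 = 7.95591 kN/m³.
A = 3.1 × 4.2 = 13.02 m².
From F = γ·h_c·A, the centroid depth is h_c = 559/(7.95591 × 13.02) = 5.39648 m.
The plate makes 49° with the vertical, i.e. θ = 90° − 49° = 41° to the horizontal. Measuring y along the incline from the free-surface line, vertical depth h = y·sinθ with sinθ = 0.656059.
Along the incline, y_c = h_c/sinθ = 5.39648/0.656059 = 8.2256 m.
The centroid lies 4.2/2 = 2.1 m below the top edge, so the top edge sits at y_top = 8.2256 − 2.1 = 6.1256 m along the incline.

y_top ≈ 6.126 m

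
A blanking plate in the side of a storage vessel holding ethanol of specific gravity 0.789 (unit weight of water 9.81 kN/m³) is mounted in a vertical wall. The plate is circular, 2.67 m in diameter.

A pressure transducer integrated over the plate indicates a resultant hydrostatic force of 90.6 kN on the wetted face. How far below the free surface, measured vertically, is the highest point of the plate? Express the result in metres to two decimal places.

γ = 0.789 × 9.81 = 7.74009 kN/m³.
A = π(1.335)² = 5.59902 m².
From F = γ·h_c·A, the centroid depth is h_c = 90.6/(7.74009 × 5.59902) = 2.0906 m.
The centroid is at the centre, 1.335 m below the top of the plate, so the highest point sits at h_top = 2.0906 − 1.335 = 0.7556 m below the surface.

d_top ≈ 0.76 m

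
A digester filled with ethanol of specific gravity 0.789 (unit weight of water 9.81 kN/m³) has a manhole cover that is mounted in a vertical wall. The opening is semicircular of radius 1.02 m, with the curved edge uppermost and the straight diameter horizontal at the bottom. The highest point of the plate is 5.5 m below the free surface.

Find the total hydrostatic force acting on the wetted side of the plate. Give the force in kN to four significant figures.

γ = 0.789 × 9.81 = 7.74009 kN/m³.
The centroid lies 4r/(3π) = 0.432901 m above the diameter, so r − 4r/(3π) = 1.02 − 0.432901 = 0.587099 m below the topmost point, so the centroid depth is h_c = 5.5 + 0.587099 = 6.0871 m.
A = πr²/2 = π × 1.02²/2 = 1.63426 m².
Resultant F = γ·h_c·A = 7.74009 × 6.0871 × 1.63426 = 76.9977 kN.

F ≈ 77.00 kN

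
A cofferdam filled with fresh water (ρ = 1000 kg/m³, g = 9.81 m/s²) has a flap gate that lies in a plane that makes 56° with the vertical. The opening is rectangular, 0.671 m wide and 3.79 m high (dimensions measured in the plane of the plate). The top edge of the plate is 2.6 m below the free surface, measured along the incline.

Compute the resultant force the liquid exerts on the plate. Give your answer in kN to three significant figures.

F ≈ 62.7 kN

γ = ρg = 1000 × 9.81 = 9810 N/m³ = 9.81 kN/m³.
The plate makes 56° with the vertical, i.e. θ = 90° − 56° = 34° to the horizontal. Measuring y along the incline from the free-surface line, vertical depth h = y·sinθ with sinθ = 0.559193.
The centroid lies 3.79/2 = 1.895 m below the top edge, so y_c = 2.6 + 1.895 = 4.495 m and h_c = 4.495 × 0.559193 = 2.51357 m.
A = 0.671 × 3.79 = 2.54309 m².
Resultant F = γ·h_c·A = 9.81 × 2.51357 × 2.54309 = 62.7078 kN.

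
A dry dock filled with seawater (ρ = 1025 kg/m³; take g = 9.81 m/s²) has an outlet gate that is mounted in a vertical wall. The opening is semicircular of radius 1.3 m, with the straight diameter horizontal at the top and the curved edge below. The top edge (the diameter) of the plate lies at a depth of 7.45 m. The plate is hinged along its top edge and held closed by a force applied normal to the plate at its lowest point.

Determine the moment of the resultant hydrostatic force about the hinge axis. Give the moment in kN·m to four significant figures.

γ = ρg = 1025 × 9.81 / 1000 = 10.05525 kN/m³.
The centroid of a semicircle lies 4r/(3π) = 0.551737 m from the diameter, here below the top edge, so the centroid depth is h_c = 7.45 + 0.551737 = 8.00174 m.
A = πr²/2 = π × 1.3²/2 = 2.65465 m².
Resultant F = γ·h_c·A = 10.05525 × 8.00174 × 2.65465 = 213.592 kN.
I_c = (π/8 − 8/(9π))·r⁴ = 0.109757 × 1.3⁴ = 0.313477 m⁴.
Centre of pressure: y_p = y_c + I_c/(y_c·A) = 8.00174 + 0.313477/(8.00174 × 2.65465) = 8.00174 + 0.0147575 = 8.0165 m along the plane.
The resultant acts 0.551737 + 0.0147575 = 0.566495 m (along the plate) below the hinge at the top edge, so the moment about the hinge is M = F × 0.566495 = 213.592 × 0.566495 = 120.999 kN·m.

M ≈ 121.0 kN·m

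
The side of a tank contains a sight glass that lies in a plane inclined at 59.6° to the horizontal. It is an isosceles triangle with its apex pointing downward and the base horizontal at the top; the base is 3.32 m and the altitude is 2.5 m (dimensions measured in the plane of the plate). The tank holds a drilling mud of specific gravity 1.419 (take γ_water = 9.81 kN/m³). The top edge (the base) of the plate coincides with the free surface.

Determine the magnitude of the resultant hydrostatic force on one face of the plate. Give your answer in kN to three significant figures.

γ = 1.419 × 9.81 = 13.92039 kN/m³.
Let θ = 59.6° be the plate's angle to the horizontal; measure y along the incline from where the plane meets the free surface. Vertical depth h = y·sinθ with sinθ = 0.862514.
With the apex down, the centroid sits h/3 = 2.5/3 = 0.833333 m below the base (the top edge), so y_c = 0.833333 m and h_c = 0.833333 × 0.862514 = 0.718761 m.
A = ½ × 3.32 × 2.5 = 4.15 m².
Resultant F = γ·h_c·A = 13.92039 × 0.718761 × 4.15 = 41.5225 kN.

F ≈ 41.5 kN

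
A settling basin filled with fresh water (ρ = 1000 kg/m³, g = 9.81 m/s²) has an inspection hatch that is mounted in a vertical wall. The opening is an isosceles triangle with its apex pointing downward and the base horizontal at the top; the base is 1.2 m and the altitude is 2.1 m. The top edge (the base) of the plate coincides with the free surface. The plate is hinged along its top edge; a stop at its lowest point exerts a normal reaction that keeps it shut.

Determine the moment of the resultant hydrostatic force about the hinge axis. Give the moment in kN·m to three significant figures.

γ = ρg = 1000 × 9.81 = 9810 N/m³ = 9.81 kN/m³.
With the apex down, the centroid sits h/3 = 2.1/3 = 0.7 m below the base (the top edge), so the centroid depth is h_c = 0.7 m.
A = ½ × 1.2 × 2.1 = 1.26 m².
Resultant F = γ·h_c·A = 9.81 × 0.7 × 1.26 = 8.65242 kN.
I_c = b·h³/36 = 1.2 × 2.1³/36 = 0.3087 m⁴.
Centre of pressure: y_p = y_c + I_c/(y_c·A) = 0.7 + 0.3087/(0.7 × 1.26) = 0.7 + 0.35 = 1.05 m along the plane.
The resultant acts 0.7 + 0.35 = 1.05 m (along the plate) below the hinge at the top edge, so the moment about the hinge is M = F × 1.05 = 8.65242 × 1.05 = 9.08504 kN·m.

M ≈ 9.09 kN·m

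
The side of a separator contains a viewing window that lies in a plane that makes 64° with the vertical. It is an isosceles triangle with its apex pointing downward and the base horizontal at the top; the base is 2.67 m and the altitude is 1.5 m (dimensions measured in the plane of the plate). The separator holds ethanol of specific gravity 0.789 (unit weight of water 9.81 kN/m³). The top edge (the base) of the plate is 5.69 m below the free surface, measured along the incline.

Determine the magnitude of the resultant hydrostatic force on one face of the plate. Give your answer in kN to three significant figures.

F ≈ 42.1 kN

γ = 0.789 × 9.81 = 7.74009 kN/m³.
The plate makes 64° with the vertical, i.e. θ = 90° − 64° = 26° to the horizontal. Measuring y along the incline from the free-surface line, vertical depth h = y·sinθ with sinθ = 0.438371.
With the apex down, the centroid sits h/3 = 1.5/3 = 0.5 m below the base (the top edge), so y_c = 5.69 + 0.5 = 6.19 m and h_c = 6.19 × 0.438371 = 2.71352 m.
A = ½ × 2.67 × 1.5 = 2.0025 m².
Resultant F = γ·h_c·A = 7.74009 × 2.71352 × 2.0025 = 42.0583 kN.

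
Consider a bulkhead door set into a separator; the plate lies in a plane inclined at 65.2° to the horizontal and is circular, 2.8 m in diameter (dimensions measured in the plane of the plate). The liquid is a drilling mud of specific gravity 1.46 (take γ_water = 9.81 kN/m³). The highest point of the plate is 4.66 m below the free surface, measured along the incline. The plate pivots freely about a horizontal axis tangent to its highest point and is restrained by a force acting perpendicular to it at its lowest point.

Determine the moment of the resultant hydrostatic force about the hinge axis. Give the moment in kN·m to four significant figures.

M ≈ 718.4 kN·m

γ = 1.46 × 9.81 = 14.3226 kN/m³.
Let θ = 65.2° be the plate's angle to the horizontal; measure y along the incline from where the plane meets the free surface. Vertical depth h = y·sinθ with sinθ = 0.907777.
The centroid is at the centre, 1.4 m below the top of the plate, so y_c = 4.66 + 1.4 = 6.06 m and h_c = 6.06 × 0.907777 = 5.50113 m.
A = π(1.4)² = 6.15752 m².
Resultant F = γ·h_c·A = 14.3226 × 5.50113 × 6.15752 = 485.154 kN.
I_c = πr⁴/4 = π × 1.4⁴/4 = 3.01719 m⁴.
Centre of pressure: y_p = y_c + I_c/(y_c·A) = 6.06 + 3.01719/(6.06 × 6.15752) = 6.06 + 0.0808582 = 6.14086 m along the plane.
The resultant acts 1.4 + 0.0808582 = 1.48086 m (along the plate) below the hinge at the top edge, so the moment about the hinge is M = F × 1.48086 = 485.154 × 1.48086 = 718.445 kN·m.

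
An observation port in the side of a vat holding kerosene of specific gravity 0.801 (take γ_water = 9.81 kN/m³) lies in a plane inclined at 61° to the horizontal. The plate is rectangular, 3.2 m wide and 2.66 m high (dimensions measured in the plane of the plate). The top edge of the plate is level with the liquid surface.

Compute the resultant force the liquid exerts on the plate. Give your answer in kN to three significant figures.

F ≈ 77.8 kN

γ = 0.801 × 9.81 = 7.85781 kN/m³.
Let θ = 61° be the plate's angle to the horizontal; measure y along the incline from where the plane meets the free surface. Vertical depth h = y·sinθ with sinθ = 0.874620.
The centroid lies 2.66/2 = 1.33 m below the top edge, so y_c = 1.33 m and h_c = 1.33 × 0.874620 = 1.16324 m.
A = 3.2 × 2.66 = 8.512 m².
Resultant F = γ·h_c·A = 7.85781 × 1.16324 × 8.512 = 77.8041 kN.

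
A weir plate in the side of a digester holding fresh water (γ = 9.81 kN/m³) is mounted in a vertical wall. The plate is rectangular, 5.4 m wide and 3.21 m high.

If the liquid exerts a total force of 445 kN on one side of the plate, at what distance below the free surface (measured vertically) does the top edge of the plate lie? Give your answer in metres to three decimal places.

d_top ≈ 1.012 m

γ = 9.81 kN/m³.
A = 5.4 × 3.21 = 17.334 m².
From F = γ·h_c·A, the centroid depth is h_c = 445/(9.81 × 17.334) = 2.61693 m.
The centroid lies 3.21/2 = 1.605 m below the top edge, so the top edge sits at h_top = 2.61693 − 1.605 = 1.01193 m below the surface.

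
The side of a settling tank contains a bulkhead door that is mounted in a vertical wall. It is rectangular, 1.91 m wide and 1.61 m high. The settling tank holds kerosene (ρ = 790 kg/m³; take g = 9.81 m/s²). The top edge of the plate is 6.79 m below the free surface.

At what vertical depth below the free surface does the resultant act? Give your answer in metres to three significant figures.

h_p = 7.62 m

γ = ρg = 790 × 9.81 / 1000 = 7.7499 kN/m³.
The centroid lies 1.61/2 = 0.805 m below the top edge, so the centroid depth is h_c = 6.79 + 0.805 = 7.595 m.
A = 1.91 × 1.61 = 3.0751 m².
Resultant F = γ·h_c·A = 7.7499 × 7.595 × 3.0751 = 181.002 kN.
I_c = b·h³/12 = 1.91 × 1.61³/12 = 0.664247 m⁴.
Centre of pressure: y_p = y_c + I_c/(y_c·A) = 7.595 + 0.664247/(7.595 × 3.0751) = 7.595 + 0.0284409 = 7.62344 m along the plane.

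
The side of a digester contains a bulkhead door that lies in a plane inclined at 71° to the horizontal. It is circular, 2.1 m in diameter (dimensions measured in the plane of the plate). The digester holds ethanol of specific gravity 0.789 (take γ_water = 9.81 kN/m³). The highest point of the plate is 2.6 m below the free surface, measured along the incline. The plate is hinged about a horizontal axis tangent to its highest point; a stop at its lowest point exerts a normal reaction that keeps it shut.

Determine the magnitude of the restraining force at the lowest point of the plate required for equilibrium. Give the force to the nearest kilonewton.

γ = 0.789 × 9.81 = 7.74009 kN/m³.
Let θ = 71° be the plate's angle to the horizontal; measure y along the incline from where the plane meets the free surface. Vertical depth h = y·sinθ with sinθ = 0.945519.
The centroid is at the centre, 1.05 m below the top of the plate, so y_c = 2.6 + 1.05 = 3.65 m and h_c = 3.65 × 0.945519 = 3.45114 m.
A = π(1.05)² = 3.46361 m².
Resultant F = γ·h_c·A = 7.74009 × 3.45114 × 3.46361 = 92.5204 kN.
I_c = πr⁴/4 = π × 1.05⁴/4 = 0.954656 m⁴.
Centre of pressure: y_p = y_c + I_c/(y_c·A) = 3.65 + 0.954656/(3.65 × 3.46361) = 3.65 + 0.0755136 = 3.72551 m along the plane.
The resultant acts 1.05 + 0.0755136 = 1.12551 m (along the plate) below the hinge at the top edge, so the moment about the hinge is M = F × 1.12551 = 92.5204 × 1.12551 = 104.133 kN·m.
A normal force at the bottom, 2.1 m from the hinge, must supply this moment: P = 104.133/2.1 = 49.5871 kN.

P ≈ 50 kN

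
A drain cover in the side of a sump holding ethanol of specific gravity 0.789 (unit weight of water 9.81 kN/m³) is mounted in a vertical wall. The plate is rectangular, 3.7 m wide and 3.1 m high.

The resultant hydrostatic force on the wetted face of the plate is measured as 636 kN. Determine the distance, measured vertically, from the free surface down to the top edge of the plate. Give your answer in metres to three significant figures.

γ = 0.789 × 9.81 = 7.74009 kN/m³.
A = 3.7 × 3.1 = 11.47 m².
From F = γ·h_c·A, the centroid depth is h_c = 636/(7.74009 × 11.47) = 7.16387 m.
The centroid lies 3.1/2 = 1.55 m below the top edge, so the top edge sits at h_top = 7.16387 − 1.55 = 5.61387 m below the surface.

d_top ≈ 5.61 m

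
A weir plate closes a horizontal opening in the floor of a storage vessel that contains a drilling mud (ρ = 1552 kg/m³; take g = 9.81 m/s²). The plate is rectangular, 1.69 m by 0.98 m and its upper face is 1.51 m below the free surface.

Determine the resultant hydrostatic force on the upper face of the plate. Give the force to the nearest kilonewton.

F ≈ 38 kN

γ = ρg = 1552 × 9.81 / 1000 = 15.22512 kN/m³.
The plate is horizontal, so pressure is uniform at p = γ·h = 15.22512 × 1.51 = 22.9899 kN/m².
A = 1.69 × 0.98 = 1.6562 m².
F = p·A = 22.9899 × 1.6562 = 38.0759 kN.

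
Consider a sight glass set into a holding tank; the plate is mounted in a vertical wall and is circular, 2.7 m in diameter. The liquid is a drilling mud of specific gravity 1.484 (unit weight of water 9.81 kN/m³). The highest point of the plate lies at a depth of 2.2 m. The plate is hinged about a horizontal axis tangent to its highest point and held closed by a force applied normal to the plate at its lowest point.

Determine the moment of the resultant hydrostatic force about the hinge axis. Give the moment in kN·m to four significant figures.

M ≈ 437.4 kN·m

γ = 1.484 × 9.81 = 14.55804 kN/m³.
The centroid is at the centre, 1.35 m below the top of the plate, so the centroid depth is h_c = 2.2 + 1.35 = 3.55 m.
A = π(1.35)² = 5.72555 m².
Resultant F = γ·h_c·A = 14.55804 × 3.55 × 5.72555 = 295.902 kN.
I_c = πr⁴/4 = π × 1.35⁴/4 = 2.6087 m⁴.
Centre of pressure: y_p = y_c + I_c/(y_c·A) = 3.55 + 2.6087/(3.55 × 5.72555) = 3.55 + 0.128345 = 3.67834 m along the plane.
The resultant acts 1.35 + 0.128345 = 1.47835 m (along the plate) below the hinge at the top edge, so the moment about the hinge is M = F × 1.47835 = 295.902 × 1.47835 = 437.447 kN·m.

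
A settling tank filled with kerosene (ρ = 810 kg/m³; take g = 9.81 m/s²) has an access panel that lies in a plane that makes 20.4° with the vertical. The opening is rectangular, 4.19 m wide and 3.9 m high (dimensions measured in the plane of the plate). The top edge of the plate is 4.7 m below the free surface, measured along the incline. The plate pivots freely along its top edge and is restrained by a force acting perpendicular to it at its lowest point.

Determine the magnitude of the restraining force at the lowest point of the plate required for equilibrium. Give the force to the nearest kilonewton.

P ≈ 444 kN

γ = ρg = 810 × 9.81 / 1000 = 7.9461 kN/m³.
The plate makes 20.4° with the vertical, i.e. θ = 90° − 20.4° = 69.6° to the horizontal. Measuring y along the incline from the free-surface line, vertical depth h = y·sinθ with sinθ = 0.937282.
The centroid lies 3.9/2 = 1.95 m below the top edge, so y_c = 4.7 + 1.95 = 6.65 m and h_c = 6.65 × 0.937282 = 6.23293 m.
A = 4.19 × 3.9 = 16.341 m².
Resultant F = γ·h_c·A = 7.9461 × 6.23293 × 16.341 = 809.329 kN.
I_c = b·h³/12 = 4.19 × 3.9³/12 = 20.7122 m⁴.
Centre of pressure: y_p = y_c + I_c/(y_c·A) = 6.65 + 20.7122/(6.65 × 16.341) = 6.65 + 0.190601 = 6.8406 m along the plane.
The resultant acts 1.95 + 0.190601 = 2.1406 m (along the plate) below the hinge at the top edge, so the moment about the hinge is M = F × 2.1406 = 809.329 × 2.1406 = 1732.45 kN·m.
A normal force at the bottom, 3.9 m from the hinge, must supply this moment: P = 1732.45/3.9 = 444.218 kN.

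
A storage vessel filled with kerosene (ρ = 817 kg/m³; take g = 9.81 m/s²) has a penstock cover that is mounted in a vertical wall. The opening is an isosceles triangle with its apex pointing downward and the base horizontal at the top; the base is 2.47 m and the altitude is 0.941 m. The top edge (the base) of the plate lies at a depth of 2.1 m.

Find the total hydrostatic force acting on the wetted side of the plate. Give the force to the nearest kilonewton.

γ = ρg = 817 × 9.81 / 1000 = 8.01477 kN/m³.
With the apex down, the centroid sits h/3 = 0.941/3 = 0.313667 m below the base (the top edge), so the centroid depth is h_c = 2.1 + 0.313667 = 2.41367 m.
A = ½ × 2.47 × 0.941 = 1.16213 m².
Resultant F = γ·h_c·A = 8.01477 × 2.41367 × 1.16213 = 22.4814 kN.

F ≈ 22 kN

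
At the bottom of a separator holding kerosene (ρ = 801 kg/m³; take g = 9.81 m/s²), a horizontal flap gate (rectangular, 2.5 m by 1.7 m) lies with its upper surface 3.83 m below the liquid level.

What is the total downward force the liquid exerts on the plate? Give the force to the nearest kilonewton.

γ = ρg = 801 × 9.81 / 1000 = 7.85781 kN/m³.
The plate is horizontal, so pressure is uniform at p = γ·h = 7.85781 × 3.83 = 30.0954 kN/m².
A = 2.5 × 1.7 = 4.25 m².
F = p·A = 30.0954 × 4.25 = 127.905 kN.

F ≈ 128 kN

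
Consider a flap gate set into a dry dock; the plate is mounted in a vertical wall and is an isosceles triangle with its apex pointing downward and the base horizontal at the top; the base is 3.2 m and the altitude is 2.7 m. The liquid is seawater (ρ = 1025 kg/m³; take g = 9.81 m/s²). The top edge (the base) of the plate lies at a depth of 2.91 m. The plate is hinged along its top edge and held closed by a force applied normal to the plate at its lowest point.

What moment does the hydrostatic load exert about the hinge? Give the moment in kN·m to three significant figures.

γ = ρg = 1025 × 9.81 / 1000 = 10.05525 kN/m³.
With the apex down, the centroid sits h/3 = 2.7/3 = 0.9 m below the base (the top edge), so the centroid depth is h_c = 2.91 + 0.9 = 3.81 m.
A = ½ × 3.2 × 2.7 = 4.32 m².
Resultant F = γ·h_c·A = 10.05525 × 3.81 × 4.32 = 165.501 kN.
I_c = b·h³/36 = 3.2 × 2.7³/36 = 1.7496 m⁴.
Centre of pressure: y_p = y_c + I_c/(y_c·A) = 3.81 + 1.7496/(3.81 × 4.32) = 3.81 + 0.106299 = 3.9163 m along the plane.
The resultant acts 0.9 + 0.106299 = 1.0063 m (along the plate) below the hinge at the top edge, so the moment about the hinge is M = F × 1.0063 = 165.501 × 1.0063 = 166.544 kN·m.

M ≈ 167 kN·m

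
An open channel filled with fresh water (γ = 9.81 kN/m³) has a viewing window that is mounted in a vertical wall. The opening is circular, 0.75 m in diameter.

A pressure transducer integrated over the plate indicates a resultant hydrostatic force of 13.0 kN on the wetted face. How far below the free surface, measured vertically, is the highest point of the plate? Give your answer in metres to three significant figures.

γ = 9.81 kN/m³.
A = π(0.375)² = 0.441786 m².
From F = γ·h_c·A, the centroid depth is h_c = 13.0/(9.81 × 0.441786) = 2.99959 m.
The centroid is at the centre, 0.375 m below the top of the plate, so the highest point sits at h_top = 2.99959 − 0.375 = 2.62459 m below the surface.

d_top ≈ 2.62 m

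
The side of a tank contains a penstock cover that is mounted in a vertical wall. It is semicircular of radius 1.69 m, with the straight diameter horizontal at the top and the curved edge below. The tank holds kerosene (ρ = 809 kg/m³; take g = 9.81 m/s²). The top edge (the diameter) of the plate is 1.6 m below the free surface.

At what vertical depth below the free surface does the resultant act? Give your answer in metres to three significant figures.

h_p = 2.40 m

γ = ρg = 809 × 9.81 / 1000 = 7.93629 kN/m³.
The centroid of a semicircle lies 4r/(3π) = 0.717258 m from the diameter, here below the top edge, so the centroid depth is h_c = 1.6 + 0.717258 = 2.31726 m.
A = πr²/2 = π × 1.69²/2 = 4.48635 m².
Resultant F = γ·h_c·A = 7.93629 × 2.31726 × 4.48635 = 82.506 kN.
I_c = (π/8 − 8/(9π))·r⁴ = 0.109757 × 1.69⁴ = 0.895322 m⁴.
Centre of pressure: y_p = y_c + I_c/(y_c·A) = 2.31726 + 0.895322/(2.31726 × 4.48635) = 2.31726 + 0.0861215 = 2.40338 m along the plane.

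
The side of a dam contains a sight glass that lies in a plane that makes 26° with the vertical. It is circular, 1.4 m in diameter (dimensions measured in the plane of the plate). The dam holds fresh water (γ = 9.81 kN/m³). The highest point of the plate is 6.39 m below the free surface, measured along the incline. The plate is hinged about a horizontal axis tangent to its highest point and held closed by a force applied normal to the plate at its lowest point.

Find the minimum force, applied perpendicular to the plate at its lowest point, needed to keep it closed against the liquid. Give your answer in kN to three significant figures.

γ = 9.81 kN/m³.
The plate makes 26° with the vertical, i.e. θ = 90° − 26° = 64° to the horizontal. Measuring y along the incline from the free-surface line, vertical depth h = y·sinθ with sinθ = 0.898794.
The centroid is at the centre, 0.7 m below the top of the plate, so y_c = 6.39 + 0.7 = 7.09 m and h_c = 7.09 × 0.898794 = 6.37245 m.
A = π(0.7)² = 1.53938 m².
Resultant F = γ·h_c·A = 9.81 × 6.37245 × 1.53938 = 96.2324 kN.
I_c = πr⁴/4 = π × 0.7⁴/4 = 0.188574 m⁴.
Centre of pressure: y_p = y_c + I_c/(y_c·A) = 7.09 + 0.188574/(7.09 × 1.53938) = 7.09 + 0.0172779 = 7.10728 m along the plane.
The resultant acts 0.7 + 0.0172779 = 0.717278 m (along the plate) below the hinge at the top edge, so the moment about the hinge is M = F × 0.717278 = 96.2324 × 0.717278 = 69.0254 kN·m.
A normal force at the bottom, 1.4 m from the hinge, must supply this moment: P = 69.0254/1.4 = 49.3039 kN.

P ≈ 49.3 kN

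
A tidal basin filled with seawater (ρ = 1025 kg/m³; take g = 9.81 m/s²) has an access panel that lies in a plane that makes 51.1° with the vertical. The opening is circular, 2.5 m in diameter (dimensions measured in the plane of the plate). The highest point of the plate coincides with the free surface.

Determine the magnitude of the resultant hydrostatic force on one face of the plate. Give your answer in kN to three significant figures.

F ≈ 38.7 kN

γ = ρg = 1025 × 9.81 / 1000 = 10.05525 kN/m³.
The plate makes 51.1° with the vertical, i.e. θ = 90° − 51.1° = 38.9° to the horizontal. Measuring y along the incline from the free-surface line, vertical depth h = y·sinθ with sinθ = 0.627963.
The centroid is at the centre, 1.25 m below the top of the plate, so y_c = 1.25 m and h_c = 1.25 × 0.627963 = 0.784954 m.
A = π(1.25)² = 4.90874 m².
Resultant F = γ·h_c·A = 10.05525 × 0.784954 × 4.90874 = 38.7442 kN.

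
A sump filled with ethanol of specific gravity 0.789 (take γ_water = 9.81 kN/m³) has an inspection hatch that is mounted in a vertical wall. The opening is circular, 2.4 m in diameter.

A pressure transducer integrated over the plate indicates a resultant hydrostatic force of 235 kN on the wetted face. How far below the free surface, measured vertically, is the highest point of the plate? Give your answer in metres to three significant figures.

d_top ≈ 5.51 m

γ = 0.789 × 9.81 = 7.74009 kN/m³.
A = π(1.2)² = 4.52389 m².
From F = γ·h_c·A, the centroid depth is h_c = 235/(7.74009 × 4.52389) = 6.71135 m.
The centroid is at the centre, 1.2 m below the top of the plate, so the highest point sits at h_top = 6.71135 − 1.2 = 5.51135 m below the surface.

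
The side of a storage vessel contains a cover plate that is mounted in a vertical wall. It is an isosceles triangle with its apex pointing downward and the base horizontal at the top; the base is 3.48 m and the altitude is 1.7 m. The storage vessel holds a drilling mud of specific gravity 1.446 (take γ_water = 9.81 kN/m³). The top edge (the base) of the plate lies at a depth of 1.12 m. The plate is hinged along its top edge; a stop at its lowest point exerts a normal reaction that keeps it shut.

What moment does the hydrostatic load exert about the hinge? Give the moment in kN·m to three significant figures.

γ = 1.446 × 9.81 = 14.18526 kN/m³.
With the apex down, the centroid sits h/3 = 1.7/3 = 0.566667 m below the base (the top edge), so the centroid depth is h_c = 1.12 + 0.566667 = 1.68667 m.
A = ½ × 3.48 × 1.7 = 2.958 m².
Resultant F = γ·h_c·A = 14.18526 × 1.68667 × 2.958 = 70.7727 kN.
I_c = b·h³/36 = 3.48 × 1.7³/36 = 0.474923 m⁴.
Centre of pressure: y_p = y_c + I_c/(y_c·A) = 1.68667 + 0.474923/(1.68667 × 2.958) = 1.68667 + 0.0951908 = 1.78186 m along the plane.
The resultant acts 0.566667 + 0.0951908 = 0.661858 m (along the plate) below the hinge at the top edge, so the moment about the hinge is M = F × 0.661858 = 70.7727 × 0.661858 = 46.8415 kN·m.

M ≈ 46.8 kN·m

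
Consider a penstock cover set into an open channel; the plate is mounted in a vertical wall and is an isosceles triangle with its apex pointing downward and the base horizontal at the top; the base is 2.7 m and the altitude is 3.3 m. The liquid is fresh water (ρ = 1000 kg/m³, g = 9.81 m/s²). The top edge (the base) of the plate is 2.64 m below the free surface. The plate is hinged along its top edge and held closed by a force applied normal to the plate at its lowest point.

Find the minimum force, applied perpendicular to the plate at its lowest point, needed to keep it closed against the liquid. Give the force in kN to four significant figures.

P ≈ 62.50 kN

γ = ρg = 1000 × 9.81 = 9810 N/m³ = 9.81 kN/m³.
With the apex down, the centroid sits h/3 = 3.3/3 = 1.1 m below the base (the top edge), so the centroid depth is h_c = 2.64 + 1.1 = 3.74 m.
A = ½ × 2.7 × 3.3 = 4.455 m².
Resultant F = γ·h_c·A = 9.81 × 3.74 × 4.455 = 163.451 kN.
I_c = b·h³/36 = 2.7 × 3.3³/36 = 2.69528 m⁴.
Centre of pressure: y_p = y_c + I_c/(y_c·A) = 3.74 + 2.69528/(3.74 × 4.455) = 3.74 + 0.161765 = 3.90177 m along the plane.
The resultant acts 1.1 + 0.161765 = 1.26177 m (along the plate) below the hinge at the top edge, so the moment about the hinge is M = F × 1.26177 = 163.451 × 1.26177 = 206.238 kN·m.
A normal force at the bottom, 3.3 m from the hinge, must supply this moment: P = 206.238/3.3 = 62.4964 kN.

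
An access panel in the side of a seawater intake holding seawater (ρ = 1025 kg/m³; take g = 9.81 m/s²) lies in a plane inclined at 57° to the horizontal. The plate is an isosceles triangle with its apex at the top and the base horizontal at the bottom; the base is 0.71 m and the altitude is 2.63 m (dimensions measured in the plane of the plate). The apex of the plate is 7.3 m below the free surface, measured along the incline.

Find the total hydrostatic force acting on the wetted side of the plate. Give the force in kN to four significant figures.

γ = ρg = 1025 × 9.81 / 1000 = 10.05525 kN/m³.
Let θ = 57° be the plate's angle to the horizontal; measure y along the incline from where the plane meets the free surface. Vertical depth h = y·sinθ with sinθ = 0.838671.
With the apex up, the centroid sits 2h/3 = 2 × 2.63/3 = 1.75333 m below the apex, so y_c = 7.3 + 1.75333 = 9.05333 m and h_c = 9.05333 × 0.838671 = 7.59277 m.
A = ½ × 0.71 × 2.63 = 0.93365 m².
Resultant F = γ·h_c·A = 10.05525 × 7.59277 × 0.93365 = 71.2816 kN.

F ≈ 71.28 kN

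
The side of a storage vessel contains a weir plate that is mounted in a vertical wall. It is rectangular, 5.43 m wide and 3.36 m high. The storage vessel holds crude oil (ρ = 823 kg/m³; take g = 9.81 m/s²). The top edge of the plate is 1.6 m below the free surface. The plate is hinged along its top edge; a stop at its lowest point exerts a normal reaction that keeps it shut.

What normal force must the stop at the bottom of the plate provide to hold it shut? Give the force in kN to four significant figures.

P ≈ 282.8 kN

γ = ρg = 823 × 9.81 / 1000 = 8.07363 kN/m³.
The centroid lies 3.36/2 = 1.68 m below the top edge, so the centroid depth is h_c = 1.6 + 1.68 = 3.28 m.
A = 5.43 × 3.36 = 18.2448 m².
Resultant F = γ·h_c·A = 8.07363 × 3.28 × 18.2448 = 483.15 kN.
I_c = b·h³/12 = 5.43 × 3.36³/12 = 17.1647 m⁴.
Centre of pressure: y_p = y_c + I_c/(y_c·A) = 3.28 + 17.1647/(3.28 × 18.2448) = 3.28 + 0.286829 = 3.56683 m along the plane.
The resultant acts 1.68 + 0.286829 = 1.96683 m (along the plate) below the hinge at the top edge, so the moment about the hinge is M = F × 1.96683 = 483.15 × 1.96683 = 950.274 kN·m.
A normal force at the bottom, 3.36 m from the hinge, must supply this moment: P = 950.274/3.36 = 282.82 kN.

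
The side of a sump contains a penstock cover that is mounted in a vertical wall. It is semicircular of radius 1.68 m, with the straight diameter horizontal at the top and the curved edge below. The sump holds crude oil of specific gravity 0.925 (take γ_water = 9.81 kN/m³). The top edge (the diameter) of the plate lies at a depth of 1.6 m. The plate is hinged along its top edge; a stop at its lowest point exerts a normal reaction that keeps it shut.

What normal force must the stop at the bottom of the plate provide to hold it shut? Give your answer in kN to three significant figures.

P ≈ 44.2 kN

γ = 0.925 × 9.81 = 9.07425 kN/m³.
The centroid of a semicircle lies 4r/(3π) = 0.713014 m from the diameter, here below the top edge, so the centroid depth is h_c = 1.6 + 0.713014 = 2.31301 m.
A = πr²/2 = π × 1.68²/2 = 4.43342 m².
Resultant F = γ·h_c·A = 9.07425 × 2.31301 × 4.43342 = 93.0523 kN.
I_c = (π/8 − 8/(9π))·r⁴ = 0.109757 × 1.68⁴ = 0.874318 m⁴.
Centre of pressure: y_p = y_c + I_c/(y_c·A) = 2.31301 + 0.874318/(2.31301 × 4.43342) = 2.31301 + 0.0852615 = 2.39827 m along the plane.
The resultant acts 0.713014 + 0.0852615 = 0.798276 m (along the plate) below the hinge at the top edge, so the moment about the hinge is M = F × 0.798276 = 93.0523 × 0.798276 = 74.2814 kN·m.
A normal force at the bottom, 1.68 m from the hinge, must supply this moment: P = 74.2814/1.68 = 44.2151 kN.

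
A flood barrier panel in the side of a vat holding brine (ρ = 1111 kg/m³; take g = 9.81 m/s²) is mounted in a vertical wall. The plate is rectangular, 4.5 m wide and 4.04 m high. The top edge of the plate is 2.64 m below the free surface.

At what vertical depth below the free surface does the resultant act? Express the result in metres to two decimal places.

γ = ρg = 1111 × 9.81 / 1000 = 10.89891 kN/m³.
The centroid lies 4.04/2 = 2.02 m below the top edge, so the centroid depth is h_c = 2.64 + 2.02 = 4.66 m.
A = 4.5 × 4.04 = 18.18 m².
Resultant F = γ·h_c·A = 10.89891 × 4.66 × 18.18 = 923.343 kN.
I_c = b·h³/12 = 4.5 × 4.04³/12 = 24.7272 m⁴.
Centre of pressure: y_p = y_c + I_c/(y_c·A) = 4.66 + 24.7272/(4.66 × 18.18) = 4.66 + 0.291874 = 4.95187 m along the plane.

h_p = 4.95 m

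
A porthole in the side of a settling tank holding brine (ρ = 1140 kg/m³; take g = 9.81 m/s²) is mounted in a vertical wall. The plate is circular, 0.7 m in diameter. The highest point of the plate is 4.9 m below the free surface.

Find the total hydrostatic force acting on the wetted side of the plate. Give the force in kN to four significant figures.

γ = ρg = 1140 × 9.81 / 1000 = 11.1834 kN/m³.
The centroid is at the centre, 0.35 m below the top of the plate, so the centroid depth is h_c = 4.9 + 0.35 = 5.25 m.
A = π(0.35)² = 0.384845 m².
Resultant F = γ·h_c·A = 11.1834 × 5.25 × 0.384845 = 22.5953 kN.

F ≈ 22.60 kN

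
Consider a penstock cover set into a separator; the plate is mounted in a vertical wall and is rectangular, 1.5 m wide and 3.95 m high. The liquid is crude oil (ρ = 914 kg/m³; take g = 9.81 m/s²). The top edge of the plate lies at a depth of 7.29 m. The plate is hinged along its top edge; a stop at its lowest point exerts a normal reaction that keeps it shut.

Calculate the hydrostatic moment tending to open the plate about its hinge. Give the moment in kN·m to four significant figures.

γ = ρg = 914 × 9.81 / 1000 = 8.96634 kN/m³.
The centroid lies 3.95/2 = 1.975 m below the top edge, so the centroid depth is h_c = 7.29 + 1.975 = 9.265 m.
A = 1.5 × 3.95 = 5.925 m².
Resultant F = γ·h_c·A = 8.96634 × 9.265 × 5.925 = 492.208 kN.
I_c = b·h³/12 = 1.5 × 3.95³/12 = 7.70373 m⁴.
Centre of pressure: y_p = y_c + I_c/(y_c·A) = 9.265 + 7.70373/(9.265 × 5.925) = 9.265 + 0.140335 = 9.40534 m along the plane.
The resultant acts 1.975 + 0.140335 = 2.11533 m (along the plate) below the hinge at the top edge, so the moment about the hinge is M = F × 2.11533 = 492.208 × 2.11533 = 1041.18 kN·m.

M ≈ 1041 kN·m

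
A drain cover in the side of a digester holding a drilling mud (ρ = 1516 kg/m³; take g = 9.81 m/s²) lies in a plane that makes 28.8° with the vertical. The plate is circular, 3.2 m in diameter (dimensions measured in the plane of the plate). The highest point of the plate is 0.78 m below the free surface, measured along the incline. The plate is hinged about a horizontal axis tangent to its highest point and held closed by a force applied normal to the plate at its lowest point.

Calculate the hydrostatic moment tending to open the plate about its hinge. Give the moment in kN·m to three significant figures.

γ = ρg = 1516 × 9.81 / 1000 = 14.87196 kN/m³.
The plate makes 28.8° with the vertical, i.e. θ = 90° − 28.8° = 61.2° to the horizontal. Measuring y along the incline from the free-surface line, vertical depth h = y·sinθ with sinθ = 0.876307.
The centroid is at the centre, 1.6 m below the top of the plate, so y_c = 0.78 + 1.6 = 2.38 m and h_c = 2.38 × 0.876307 = 2.08561 m.
A = π(1.6)² = 8.04248 m².
Resultant F = γ·h_c·A = 14.87196 × 2.08561 × 8.04248 = 249.454 kN.
I_c = πr⁴/4 = π × 1.6⁴/4 = 5.14719 m⁴.
Centre of pressure: y_p = y_c + I_c/(y_c·A) = 2.38 + 5.14719/(2.38 × 8.04248) = 2.38 + 0.268908 = 2.64891 m along the plane.
The resultant acts 1.6 + 0.268908 = 1.86891 m (along the plate) below the hinge at the top edge, so the moment about the hinge is M = F × 1.86891 = 249.454 × 1.86891 = 466.207 kN·m.

M ≈ 466 kN·m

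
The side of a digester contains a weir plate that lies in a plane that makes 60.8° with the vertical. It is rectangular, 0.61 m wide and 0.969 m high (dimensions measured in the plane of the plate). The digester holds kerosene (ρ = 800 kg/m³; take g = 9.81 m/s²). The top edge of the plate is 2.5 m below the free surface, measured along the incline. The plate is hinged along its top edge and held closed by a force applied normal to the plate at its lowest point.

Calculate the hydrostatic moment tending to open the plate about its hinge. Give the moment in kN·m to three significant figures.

M ≈ 3.45 kN·m

γ = ρg = 800 × 9.81 / 1000 = 7.848 kN/m³.
The plate makes 60.8° with the vertical, i.e. θ = 90° − 60.8° = 29.2° to the horizontal. Measuring y along the incline from the free-surface line, vertical depth h = y·sinθ with sinθ = 0.487860.
The centroid lies 0.969/2 = 0.4845 m below the top edge, so y_c = 2.5 + 0.4845 = 2.9845 m and h_c = 2.9845 × 0.487860 = 1.45602 m.
A = 0.61 × 0.969 = 0.59109 m².
Resultant F = γ·h_c·A = 7.848 × 1.45602 × 0.59109 = 6.75429 kN.
I_c = b·h³/12 = 0.61 × 0.969³/12 = 0.0462509 m⁴.
Centre of pressure: y_p = y_c + I_c/(y_c·A) = 2.9845 + 0.0462509/(2.9845 × 0.59109) = 2.9845 + 0.0262177 = 3.01072 m along the plane.
The resultant acts 0.4845 + 0.0262177 = 0.510718 m (along the plate) below the hinge at the top edge, so the moment about the hinge is M = F × 0.510718 = 6.75429 × 0.510718 = 3.44954 kN·m.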